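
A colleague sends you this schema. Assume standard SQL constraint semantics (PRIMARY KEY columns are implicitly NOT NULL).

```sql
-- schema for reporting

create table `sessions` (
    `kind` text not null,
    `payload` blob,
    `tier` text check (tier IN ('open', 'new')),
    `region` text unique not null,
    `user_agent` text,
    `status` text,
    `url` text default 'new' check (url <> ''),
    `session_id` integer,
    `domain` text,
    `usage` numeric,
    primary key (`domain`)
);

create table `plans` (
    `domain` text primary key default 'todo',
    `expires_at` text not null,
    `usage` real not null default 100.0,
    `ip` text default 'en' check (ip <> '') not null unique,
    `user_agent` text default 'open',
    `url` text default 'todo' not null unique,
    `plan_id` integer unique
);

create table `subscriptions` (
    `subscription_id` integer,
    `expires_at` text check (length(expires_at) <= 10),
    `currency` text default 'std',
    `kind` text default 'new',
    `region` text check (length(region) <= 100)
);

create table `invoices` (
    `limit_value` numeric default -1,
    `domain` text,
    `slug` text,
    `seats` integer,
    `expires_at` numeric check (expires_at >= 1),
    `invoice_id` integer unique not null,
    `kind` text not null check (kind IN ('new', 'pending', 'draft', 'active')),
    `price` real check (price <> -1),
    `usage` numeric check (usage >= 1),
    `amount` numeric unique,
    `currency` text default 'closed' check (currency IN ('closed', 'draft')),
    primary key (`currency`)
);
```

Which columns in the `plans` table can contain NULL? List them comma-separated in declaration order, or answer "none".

user_agent, plan_id

- domain: part of the PRIMARY KEY, which implies NOT NULL → not nullable.
- expires_at: declared NOT NULL → not nullable.
- usage: declared NOT NULL → not nullable.
- ip: declared NOT NULL → not nullable.
- user_agent: DEFAULT only fills an omitted column; an explicit NULL is still allowed → nullable.
- url: declared NOT NULL → not nullable.
- plan_id: UNIQUE does not imply NOT NULL → nullable.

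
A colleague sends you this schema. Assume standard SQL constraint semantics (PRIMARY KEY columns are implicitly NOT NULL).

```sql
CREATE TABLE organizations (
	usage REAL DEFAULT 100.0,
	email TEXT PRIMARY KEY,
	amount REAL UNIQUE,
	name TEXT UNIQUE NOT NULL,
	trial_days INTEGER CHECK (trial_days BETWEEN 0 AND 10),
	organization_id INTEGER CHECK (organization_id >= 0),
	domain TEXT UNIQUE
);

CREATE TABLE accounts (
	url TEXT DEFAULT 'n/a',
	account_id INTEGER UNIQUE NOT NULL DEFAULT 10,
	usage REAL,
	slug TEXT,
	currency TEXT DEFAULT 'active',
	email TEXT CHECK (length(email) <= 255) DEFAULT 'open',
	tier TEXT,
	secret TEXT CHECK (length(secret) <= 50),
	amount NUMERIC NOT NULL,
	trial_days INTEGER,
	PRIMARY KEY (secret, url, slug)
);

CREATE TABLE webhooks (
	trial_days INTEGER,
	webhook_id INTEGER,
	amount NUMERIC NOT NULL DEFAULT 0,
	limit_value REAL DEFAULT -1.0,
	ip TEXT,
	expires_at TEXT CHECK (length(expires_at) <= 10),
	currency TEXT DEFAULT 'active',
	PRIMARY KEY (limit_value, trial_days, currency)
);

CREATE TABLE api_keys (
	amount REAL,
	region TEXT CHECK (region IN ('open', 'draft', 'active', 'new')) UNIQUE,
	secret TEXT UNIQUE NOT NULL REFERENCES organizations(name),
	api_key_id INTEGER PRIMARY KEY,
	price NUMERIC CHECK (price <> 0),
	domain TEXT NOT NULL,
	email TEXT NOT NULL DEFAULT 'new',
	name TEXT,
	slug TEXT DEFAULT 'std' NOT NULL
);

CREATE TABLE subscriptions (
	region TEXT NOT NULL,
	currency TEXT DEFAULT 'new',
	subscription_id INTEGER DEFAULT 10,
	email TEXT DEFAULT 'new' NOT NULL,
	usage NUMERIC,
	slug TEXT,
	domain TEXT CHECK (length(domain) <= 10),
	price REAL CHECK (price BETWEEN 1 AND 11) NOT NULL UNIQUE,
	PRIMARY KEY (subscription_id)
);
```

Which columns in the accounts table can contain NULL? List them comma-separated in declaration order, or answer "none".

usage, currency, email, tier, trial_days

- url: part of the PRIMARY KEY, which implies NOT NULL → not nullable.
- account_id: declared NOT NULL → not nullable.
- usage: no NOT NULL constraint applies → nullable.
- slug: part of the PRIMARY KEY, which implies NOT NULL → not nullable.
- currency: DEFAULT only fills an omitted column; an explicit NULL is still allowed → nullable.
- email: CHECK does not forbid NULL (a CHECK constraint passes when its expression is NULL) → nullable.
- tier: no NOT NULL constraint applies → nullable.
- secret: part of the PRIMARY KEY, which implies NOT NULL → not nullable.
- amount: declared NOT NULL → not nullable.
- trial_days: no NOT NULL constraint applies → nullable.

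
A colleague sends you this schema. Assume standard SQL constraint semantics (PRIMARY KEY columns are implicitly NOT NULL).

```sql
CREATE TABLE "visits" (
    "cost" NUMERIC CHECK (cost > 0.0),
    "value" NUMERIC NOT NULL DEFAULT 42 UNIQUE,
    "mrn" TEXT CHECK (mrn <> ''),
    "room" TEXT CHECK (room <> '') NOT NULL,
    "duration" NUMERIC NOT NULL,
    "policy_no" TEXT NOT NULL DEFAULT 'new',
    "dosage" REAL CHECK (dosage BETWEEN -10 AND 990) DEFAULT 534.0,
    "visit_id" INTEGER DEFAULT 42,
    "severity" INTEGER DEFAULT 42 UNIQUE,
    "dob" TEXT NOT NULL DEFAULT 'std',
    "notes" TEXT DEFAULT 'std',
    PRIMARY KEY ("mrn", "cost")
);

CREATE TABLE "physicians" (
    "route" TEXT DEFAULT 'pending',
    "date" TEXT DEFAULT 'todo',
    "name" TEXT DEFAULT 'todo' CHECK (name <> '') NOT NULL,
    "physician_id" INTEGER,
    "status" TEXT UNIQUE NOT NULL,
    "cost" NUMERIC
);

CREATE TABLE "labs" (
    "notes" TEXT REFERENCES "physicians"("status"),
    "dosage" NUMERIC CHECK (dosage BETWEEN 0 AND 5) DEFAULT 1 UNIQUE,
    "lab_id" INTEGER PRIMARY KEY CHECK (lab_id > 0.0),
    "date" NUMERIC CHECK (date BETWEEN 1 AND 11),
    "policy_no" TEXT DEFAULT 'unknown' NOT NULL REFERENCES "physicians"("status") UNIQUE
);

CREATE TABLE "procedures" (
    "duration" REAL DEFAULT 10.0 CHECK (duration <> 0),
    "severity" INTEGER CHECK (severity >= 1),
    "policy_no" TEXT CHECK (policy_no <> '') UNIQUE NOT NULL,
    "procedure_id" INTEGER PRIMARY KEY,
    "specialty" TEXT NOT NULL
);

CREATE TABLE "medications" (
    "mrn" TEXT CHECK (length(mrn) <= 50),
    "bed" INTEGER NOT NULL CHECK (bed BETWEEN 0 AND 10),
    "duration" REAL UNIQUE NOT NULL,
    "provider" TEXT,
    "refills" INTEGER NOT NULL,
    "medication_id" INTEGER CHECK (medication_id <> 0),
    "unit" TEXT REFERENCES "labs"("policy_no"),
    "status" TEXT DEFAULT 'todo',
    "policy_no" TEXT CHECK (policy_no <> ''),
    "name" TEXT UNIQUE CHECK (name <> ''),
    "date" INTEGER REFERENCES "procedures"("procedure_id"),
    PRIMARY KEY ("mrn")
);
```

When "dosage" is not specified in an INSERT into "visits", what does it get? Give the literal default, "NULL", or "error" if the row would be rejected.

534.0

dosage has an explicit DEFAULT 534.0.
When the column is omitted from an INSERT, that default is used.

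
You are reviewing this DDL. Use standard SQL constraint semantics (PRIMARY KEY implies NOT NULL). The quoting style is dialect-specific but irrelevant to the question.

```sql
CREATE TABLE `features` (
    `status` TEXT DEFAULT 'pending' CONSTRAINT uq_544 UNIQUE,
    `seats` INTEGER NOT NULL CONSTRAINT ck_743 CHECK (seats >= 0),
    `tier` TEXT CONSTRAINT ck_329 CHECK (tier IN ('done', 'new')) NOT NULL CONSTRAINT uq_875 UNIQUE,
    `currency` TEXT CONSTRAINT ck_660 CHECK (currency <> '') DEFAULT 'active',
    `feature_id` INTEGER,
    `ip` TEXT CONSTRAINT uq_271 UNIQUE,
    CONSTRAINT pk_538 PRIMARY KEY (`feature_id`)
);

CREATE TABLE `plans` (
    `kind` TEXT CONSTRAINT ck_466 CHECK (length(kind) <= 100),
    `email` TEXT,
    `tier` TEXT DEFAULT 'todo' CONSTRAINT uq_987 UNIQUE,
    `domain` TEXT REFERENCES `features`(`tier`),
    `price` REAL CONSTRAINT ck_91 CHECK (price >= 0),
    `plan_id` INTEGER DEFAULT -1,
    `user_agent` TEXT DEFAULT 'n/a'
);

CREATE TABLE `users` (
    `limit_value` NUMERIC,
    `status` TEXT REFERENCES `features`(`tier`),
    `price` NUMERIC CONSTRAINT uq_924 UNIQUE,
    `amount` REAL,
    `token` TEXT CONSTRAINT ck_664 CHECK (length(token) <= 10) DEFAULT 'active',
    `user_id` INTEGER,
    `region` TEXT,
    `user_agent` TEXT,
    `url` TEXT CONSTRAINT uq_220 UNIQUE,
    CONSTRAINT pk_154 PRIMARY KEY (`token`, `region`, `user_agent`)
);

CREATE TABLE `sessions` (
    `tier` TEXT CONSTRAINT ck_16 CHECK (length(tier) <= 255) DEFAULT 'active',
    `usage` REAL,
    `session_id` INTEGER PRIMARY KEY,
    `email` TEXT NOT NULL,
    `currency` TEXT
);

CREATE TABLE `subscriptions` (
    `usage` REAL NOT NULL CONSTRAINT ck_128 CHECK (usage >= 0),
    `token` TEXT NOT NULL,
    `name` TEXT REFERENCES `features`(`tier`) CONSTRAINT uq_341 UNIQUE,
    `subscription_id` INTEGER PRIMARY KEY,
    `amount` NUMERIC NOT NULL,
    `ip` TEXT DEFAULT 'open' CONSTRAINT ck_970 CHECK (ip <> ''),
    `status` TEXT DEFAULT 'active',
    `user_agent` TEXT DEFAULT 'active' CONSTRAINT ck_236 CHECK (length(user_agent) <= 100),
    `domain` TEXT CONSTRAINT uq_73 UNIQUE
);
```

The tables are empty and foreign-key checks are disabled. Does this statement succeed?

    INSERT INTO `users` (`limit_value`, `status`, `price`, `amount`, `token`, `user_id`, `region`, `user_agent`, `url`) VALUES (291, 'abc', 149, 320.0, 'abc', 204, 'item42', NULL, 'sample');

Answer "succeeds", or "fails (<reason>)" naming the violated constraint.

user_agent is explicitly set to NULL, but user_agent is part of the PRIMARY KEY (implied NOT NULL).

fails (NOT NULL on user_agent)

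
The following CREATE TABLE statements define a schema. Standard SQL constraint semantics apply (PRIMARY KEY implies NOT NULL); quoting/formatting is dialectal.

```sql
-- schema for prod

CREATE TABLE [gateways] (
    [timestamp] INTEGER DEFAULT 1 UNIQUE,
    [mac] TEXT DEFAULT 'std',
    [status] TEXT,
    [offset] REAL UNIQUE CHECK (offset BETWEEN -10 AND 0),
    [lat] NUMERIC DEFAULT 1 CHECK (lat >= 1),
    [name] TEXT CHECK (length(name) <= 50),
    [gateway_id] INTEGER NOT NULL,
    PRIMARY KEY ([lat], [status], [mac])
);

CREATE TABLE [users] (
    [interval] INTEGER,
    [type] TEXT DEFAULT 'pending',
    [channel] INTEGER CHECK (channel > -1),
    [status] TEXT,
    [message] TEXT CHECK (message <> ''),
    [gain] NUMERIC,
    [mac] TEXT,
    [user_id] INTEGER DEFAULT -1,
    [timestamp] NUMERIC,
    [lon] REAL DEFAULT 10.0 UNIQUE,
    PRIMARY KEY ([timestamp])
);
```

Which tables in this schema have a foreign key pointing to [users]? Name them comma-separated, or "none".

No REFERENCES clause anywhere in the schema names users.

none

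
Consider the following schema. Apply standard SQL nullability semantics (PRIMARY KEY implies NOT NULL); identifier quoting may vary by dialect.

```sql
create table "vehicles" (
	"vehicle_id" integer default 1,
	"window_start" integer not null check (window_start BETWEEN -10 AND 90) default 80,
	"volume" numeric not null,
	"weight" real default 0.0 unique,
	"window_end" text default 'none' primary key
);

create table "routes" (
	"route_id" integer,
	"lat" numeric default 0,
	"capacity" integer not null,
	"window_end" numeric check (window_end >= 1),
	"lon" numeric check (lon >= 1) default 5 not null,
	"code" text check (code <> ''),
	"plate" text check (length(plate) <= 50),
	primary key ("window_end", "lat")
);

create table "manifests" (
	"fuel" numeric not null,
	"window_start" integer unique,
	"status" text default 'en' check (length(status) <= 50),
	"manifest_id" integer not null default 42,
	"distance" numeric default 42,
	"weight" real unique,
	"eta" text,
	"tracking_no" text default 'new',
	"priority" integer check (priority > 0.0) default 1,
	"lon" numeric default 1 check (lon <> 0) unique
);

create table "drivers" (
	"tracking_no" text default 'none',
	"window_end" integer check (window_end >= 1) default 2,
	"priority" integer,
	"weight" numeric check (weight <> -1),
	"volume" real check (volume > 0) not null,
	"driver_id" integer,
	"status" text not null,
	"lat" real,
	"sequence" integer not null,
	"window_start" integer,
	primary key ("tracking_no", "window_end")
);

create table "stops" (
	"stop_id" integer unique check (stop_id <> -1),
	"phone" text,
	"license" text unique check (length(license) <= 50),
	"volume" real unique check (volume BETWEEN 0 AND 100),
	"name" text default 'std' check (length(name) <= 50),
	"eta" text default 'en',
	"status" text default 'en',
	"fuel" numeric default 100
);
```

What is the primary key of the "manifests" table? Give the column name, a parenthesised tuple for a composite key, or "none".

none

No column is declared PRIMARY KEY inline, and there is no table-level PRIMARY KEY clause in manifests.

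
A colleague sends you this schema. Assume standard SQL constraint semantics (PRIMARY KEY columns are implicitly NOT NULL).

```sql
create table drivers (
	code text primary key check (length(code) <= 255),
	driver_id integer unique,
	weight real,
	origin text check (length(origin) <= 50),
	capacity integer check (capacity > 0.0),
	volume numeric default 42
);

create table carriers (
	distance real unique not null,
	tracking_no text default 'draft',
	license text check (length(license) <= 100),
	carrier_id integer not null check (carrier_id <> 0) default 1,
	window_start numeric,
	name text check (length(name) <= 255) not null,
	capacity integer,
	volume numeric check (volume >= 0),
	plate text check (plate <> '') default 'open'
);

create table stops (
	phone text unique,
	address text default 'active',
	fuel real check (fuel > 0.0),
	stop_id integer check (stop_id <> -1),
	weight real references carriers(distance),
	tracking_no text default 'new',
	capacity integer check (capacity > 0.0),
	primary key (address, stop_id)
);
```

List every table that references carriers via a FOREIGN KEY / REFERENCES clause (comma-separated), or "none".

- stops.weight references carriers(distance).

stops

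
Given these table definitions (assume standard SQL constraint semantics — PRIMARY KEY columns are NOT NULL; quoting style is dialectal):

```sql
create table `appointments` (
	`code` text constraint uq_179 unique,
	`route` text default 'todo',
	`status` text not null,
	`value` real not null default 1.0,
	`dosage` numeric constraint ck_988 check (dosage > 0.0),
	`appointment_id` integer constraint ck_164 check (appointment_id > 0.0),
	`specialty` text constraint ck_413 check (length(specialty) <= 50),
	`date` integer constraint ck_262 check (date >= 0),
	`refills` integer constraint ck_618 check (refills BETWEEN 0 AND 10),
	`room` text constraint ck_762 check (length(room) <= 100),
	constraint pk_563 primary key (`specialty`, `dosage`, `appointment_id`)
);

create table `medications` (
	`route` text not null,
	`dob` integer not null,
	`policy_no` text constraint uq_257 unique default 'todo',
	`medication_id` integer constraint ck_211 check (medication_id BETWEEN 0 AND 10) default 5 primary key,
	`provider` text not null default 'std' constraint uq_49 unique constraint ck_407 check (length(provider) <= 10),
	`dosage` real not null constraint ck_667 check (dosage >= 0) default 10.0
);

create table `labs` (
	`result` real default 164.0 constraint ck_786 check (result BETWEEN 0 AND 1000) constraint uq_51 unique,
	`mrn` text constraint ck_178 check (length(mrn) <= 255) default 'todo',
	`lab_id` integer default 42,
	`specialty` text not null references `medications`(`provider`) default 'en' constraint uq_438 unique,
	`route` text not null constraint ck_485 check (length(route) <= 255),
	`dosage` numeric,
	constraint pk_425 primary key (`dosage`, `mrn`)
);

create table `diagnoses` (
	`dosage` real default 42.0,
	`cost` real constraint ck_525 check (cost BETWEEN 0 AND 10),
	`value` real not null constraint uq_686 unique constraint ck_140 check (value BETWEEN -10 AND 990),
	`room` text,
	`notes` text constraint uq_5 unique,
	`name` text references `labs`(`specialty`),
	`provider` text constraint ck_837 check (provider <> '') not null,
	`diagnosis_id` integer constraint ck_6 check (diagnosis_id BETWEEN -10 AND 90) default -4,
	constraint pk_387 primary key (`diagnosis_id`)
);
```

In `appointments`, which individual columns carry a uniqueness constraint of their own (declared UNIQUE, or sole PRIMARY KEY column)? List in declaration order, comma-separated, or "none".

- code: declared UNIQUE → unique.
- route: no UNIQUE or single-column PK constraint.
- status: no UNIQUE or single-column PK constraint.
- value: no UNIQUE or single-column PK constraint.
- dosage: part of a composite PRIMARY KEY — only the tuple is unique, not this column on its own.
- appointment_id: part of a composite PRIMARY KEY — only the tuple is unique, not this column on its own.
- specialty: part of a composite PRIMARY KEY — only the tuple is unique, not this column on its own.
- date: no UNIQUE or single-column PK constraint.
- refills: no UNIQUE or single-column PK constraint.
- room: no UNIQUE or single-column PK constraint.

code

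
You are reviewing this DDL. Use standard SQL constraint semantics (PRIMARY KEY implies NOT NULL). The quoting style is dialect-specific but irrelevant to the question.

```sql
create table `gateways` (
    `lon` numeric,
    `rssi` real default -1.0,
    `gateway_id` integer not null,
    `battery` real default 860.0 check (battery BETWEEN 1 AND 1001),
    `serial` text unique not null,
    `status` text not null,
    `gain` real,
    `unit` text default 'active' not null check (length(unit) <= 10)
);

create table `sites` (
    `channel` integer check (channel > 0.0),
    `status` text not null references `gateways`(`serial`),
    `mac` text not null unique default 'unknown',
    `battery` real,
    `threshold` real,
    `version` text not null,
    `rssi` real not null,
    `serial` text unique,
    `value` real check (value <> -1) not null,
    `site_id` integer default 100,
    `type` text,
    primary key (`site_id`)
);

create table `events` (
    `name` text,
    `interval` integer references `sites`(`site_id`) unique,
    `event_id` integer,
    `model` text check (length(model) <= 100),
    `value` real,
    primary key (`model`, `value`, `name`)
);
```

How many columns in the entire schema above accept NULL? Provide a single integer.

gateways: 4 nullable (lon, rssi, battery, gain — PK none and explicit NOT NULL columns excluded).
sites: 5 nullable (channel, battery, threshold, serial, type — PK (site_id) and explicit NOT NULL columns excluded).
events: 2 nullable (interval, event_id — PK (model, value, name) and explicit NOT NULL columns excluded).
Total: 4 + 5 + 2 = 11.

11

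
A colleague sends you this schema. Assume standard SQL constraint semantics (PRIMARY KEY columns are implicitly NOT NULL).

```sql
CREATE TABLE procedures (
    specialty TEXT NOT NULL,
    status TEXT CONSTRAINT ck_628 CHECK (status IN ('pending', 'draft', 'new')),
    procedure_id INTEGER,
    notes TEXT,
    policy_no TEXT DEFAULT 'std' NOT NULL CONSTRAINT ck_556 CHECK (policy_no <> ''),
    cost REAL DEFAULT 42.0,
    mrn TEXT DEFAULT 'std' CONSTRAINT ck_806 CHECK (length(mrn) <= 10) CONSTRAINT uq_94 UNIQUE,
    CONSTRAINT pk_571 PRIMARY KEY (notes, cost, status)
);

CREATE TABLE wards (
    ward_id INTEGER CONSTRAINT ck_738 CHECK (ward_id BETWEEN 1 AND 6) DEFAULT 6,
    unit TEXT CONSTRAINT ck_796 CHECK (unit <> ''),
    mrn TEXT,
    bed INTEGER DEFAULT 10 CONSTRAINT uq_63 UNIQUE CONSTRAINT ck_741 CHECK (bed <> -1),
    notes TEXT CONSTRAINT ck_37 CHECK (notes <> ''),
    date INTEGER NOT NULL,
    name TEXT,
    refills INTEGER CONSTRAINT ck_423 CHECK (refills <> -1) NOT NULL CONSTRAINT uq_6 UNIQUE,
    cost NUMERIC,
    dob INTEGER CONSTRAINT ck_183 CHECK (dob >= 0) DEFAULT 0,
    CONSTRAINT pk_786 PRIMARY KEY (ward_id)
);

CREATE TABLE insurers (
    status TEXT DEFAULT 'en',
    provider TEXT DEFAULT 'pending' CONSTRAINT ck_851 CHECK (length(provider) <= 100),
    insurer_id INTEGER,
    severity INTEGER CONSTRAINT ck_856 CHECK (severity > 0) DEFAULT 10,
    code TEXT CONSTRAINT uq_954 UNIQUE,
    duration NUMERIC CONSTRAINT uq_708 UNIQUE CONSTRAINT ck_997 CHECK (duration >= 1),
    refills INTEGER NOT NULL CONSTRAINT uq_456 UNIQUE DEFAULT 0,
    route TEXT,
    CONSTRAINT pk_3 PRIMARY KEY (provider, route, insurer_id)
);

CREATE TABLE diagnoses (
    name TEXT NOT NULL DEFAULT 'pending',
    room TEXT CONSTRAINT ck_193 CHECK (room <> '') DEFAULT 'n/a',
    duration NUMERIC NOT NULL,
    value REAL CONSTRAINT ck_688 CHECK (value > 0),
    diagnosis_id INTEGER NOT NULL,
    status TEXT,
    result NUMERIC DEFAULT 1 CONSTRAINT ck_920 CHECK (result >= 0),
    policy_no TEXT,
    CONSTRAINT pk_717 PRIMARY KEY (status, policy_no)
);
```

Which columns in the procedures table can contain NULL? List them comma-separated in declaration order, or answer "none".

- specialty: declared NOT NULL → not nullable.
- status: part of the PRIMARY KEY, which implies NOT NULL → not nullable.
- procedure_id: no NOT NULL constraint applies → nullable.
- notes: part of the PRIMARY KEY, which implies NOT NULL → not nullable.
- policy_no: declared NOT NULL → not nullable.
- cost: part of the PRIMARY KEY, which implies NOT NULL → not nullable.
- mrn: CHECK does not forbid NULL (a CHECK constraint passes when its expression is NULL) → nullable.

procedure_id, mrn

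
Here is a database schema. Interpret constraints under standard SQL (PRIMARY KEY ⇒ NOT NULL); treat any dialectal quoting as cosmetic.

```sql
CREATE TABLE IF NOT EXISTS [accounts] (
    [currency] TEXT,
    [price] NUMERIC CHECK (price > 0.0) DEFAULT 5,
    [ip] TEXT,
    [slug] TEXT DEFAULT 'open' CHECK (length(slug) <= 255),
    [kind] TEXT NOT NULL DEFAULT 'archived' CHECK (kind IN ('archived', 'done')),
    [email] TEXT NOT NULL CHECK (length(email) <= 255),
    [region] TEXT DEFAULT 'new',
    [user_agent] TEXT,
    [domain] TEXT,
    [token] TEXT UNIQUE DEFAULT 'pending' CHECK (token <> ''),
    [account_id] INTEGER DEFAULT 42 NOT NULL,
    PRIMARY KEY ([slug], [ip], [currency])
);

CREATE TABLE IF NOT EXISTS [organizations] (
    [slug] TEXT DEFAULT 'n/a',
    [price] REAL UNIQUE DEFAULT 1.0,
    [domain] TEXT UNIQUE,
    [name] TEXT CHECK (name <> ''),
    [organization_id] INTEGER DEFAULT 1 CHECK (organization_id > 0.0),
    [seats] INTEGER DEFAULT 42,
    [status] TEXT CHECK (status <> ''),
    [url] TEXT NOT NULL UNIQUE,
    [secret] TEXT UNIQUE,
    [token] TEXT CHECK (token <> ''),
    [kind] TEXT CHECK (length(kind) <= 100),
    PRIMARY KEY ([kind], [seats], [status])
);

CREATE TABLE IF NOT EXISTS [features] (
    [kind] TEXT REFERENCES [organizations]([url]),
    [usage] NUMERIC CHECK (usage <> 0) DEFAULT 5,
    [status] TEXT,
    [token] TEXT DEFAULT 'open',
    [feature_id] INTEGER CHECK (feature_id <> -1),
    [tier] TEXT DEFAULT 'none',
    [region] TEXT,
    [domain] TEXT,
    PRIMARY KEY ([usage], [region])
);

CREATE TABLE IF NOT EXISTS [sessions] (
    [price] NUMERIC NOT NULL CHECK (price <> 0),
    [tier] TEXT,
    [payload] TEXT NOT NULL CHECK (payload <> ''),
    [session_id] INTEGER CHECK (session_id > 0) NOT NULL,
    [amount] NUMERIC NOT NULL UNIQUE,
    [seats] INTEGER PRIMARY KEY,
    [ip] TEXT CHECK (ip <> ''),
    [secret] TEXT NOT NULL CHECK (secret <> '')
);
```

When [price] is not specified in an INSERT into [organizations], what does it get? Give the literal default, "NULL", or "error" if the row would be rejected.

price has an explicit DEFAULT 1.0.
When the column is omitted from an INSERT, that default is used.

1.0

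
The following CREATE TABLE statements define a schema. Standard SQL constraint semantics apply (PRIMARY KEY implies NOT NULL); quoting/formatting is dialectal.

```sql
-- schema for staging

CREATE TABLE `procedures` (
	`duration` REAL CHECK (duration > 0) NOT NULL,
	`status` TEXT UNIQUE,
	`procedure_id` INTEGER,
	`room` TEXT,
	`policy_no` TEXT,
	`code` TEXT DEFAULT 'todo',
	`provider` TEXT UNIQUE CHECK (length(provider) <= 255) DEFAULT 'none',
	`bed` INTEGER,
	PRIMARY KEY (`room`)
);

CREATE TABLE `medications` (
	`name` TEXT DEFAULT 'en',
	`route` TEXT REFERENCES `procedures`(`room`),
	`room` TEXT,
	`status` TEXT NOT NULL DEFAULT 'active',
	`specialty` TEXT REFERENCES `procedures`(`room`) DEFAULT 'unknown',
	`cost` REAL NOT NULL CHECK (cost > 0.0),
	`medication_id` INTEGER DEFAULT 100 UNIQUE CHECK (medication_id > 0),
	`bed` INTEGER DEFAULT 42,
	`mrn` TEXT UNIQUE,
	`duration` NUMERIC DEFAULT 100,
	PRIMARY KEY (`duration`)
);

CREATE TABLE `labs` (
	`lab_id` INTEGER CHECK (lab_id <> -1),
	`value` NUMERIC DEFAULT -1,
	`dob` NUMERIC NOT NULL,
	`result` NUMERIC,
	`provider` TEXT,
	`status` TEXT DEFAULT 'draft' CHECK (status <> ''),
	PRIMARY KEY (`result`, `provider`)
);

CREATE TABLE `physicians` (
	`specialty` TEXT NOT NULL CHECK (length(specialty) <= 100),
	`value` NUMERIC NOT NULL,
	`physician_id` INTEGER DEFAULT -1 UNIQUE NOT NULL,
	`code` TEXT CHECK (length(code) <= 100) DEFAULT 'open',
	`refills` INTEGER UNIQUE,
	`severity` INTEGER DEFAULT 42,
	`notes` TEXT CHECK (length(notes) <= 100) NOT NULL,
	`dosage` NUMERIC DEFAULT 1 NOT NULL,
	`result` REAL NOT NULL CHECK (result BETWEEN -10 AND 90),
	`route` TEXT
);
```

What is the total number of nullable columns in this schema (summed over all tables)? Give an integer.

20

procedures: 6 nullable (status, procedure_id, policy_no, code, provider, bed — PK (room) and explicit NOT NULL columns excluded).
medications: 7 nullable (name, route, room, specialty, medication_id, bed, mrn — PK (duration) and explicit NOT NULL columns excluded).
labs: 3 nullable (lab_id, value, status — PK (result, provider) and explicit NOT NULL columns excluded).
physicians: 4 nullable (code, refills, severity, route — PK none and explicit NOT NULL columns excluded).
Total: 6 + 7 + 3 + 4 = 20.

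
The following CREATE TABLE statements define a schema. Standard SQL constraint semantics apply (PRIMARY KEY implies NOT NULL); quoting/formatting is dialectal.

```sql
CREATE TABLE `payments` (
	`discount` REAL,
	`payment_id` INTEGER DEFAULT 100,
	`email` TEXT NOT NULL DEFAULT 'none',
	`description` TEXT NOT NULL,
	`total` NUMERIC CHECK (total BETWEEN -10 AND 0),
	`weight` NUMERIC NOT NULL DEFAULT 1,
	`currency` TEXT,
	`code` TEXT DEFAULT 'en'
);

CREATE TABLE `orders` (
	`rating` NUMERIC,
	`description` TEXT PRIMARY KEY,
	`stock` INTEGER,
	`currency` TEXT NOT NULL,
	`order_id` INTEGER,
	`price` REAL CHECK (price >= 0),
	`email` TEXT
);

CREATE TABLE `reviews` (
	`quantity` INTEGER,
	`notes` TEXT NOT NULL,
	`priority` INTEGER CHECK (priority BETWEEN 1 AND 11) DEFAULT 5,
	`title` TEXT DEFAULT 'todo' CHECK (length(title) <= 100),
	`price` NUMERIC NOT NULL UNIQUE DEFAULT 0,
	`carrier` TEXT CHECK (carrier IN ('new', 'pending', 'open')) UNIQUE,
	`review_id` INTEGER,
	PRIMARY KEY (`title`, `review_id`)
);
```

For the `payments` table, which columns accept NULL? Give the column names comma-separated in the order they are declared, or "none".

- discount: no NOT NULL constraint applies → nullable.
- payment_id: DEFAULT only fills an omitted column; an explicit NULL is still allowed → nullable.
- email: declared NOT NULL → not nullable.
- description: declared NOT NULL → not nullable.
- total: CHECK does not forbid NULL (a CHECK constraint passes when its expression is NULL) → nullable.
- weight: declared NOT NULL → not nullable.
- currency: no NOT NULL constraint applies → nullable.
- code: DEFAULT only fills an omitted column; an explicit NULL is still allowed → nullable.

discount, payment_id, total, currency, code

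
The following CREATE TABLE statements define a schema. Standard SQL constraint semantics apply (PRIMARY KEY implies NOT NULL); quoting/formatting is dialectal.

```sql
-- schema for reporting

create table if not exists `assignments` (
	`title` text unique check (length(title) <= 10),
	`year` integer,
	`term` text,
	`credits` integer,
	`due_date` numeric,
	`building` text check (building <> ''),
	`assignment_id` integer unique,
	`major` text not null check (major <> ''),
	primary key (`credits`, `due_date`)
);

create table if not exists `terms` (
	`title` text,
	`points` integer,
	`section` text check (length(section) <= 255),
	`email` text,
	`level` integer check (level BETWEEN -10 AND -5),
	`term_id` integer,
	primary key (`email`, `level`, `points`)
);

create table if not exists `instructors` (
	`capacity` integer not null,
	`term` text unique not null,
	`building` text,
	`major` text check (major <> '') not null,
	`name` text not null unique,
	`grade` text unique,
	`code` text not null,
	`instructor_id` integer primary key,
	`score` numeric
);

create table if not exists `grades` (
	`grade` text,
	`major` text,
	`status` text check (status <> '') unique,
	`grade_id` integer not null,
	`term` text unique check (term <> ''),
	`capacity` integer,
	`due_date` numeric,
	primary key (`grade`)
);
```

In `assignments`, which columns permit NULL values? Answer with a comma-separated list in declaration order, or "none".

title, year, term, building, assignment_id

- title: CHECK does not forbid NULL (a CHECK constraint passes when its expression is NULL) → nullable.
- year: no NOT NULL constraint applies → nullable.
- term: no NOT NULL constraint applies → nullable.
- credits: part of the PRIMARY KEY, which implies NOT NULL → not nullable.
- due_date: part of the PRIMARY KEY, which implies NOT NULL → not nullable.
- building: CHECK does not forbid NULL (a CHECK constraint passes when its expression is NULL) → nullable.
- assignment_id: UNIQUE does not imply NOT NULL → nullable.
- major: declared NOT NULL → not nullable.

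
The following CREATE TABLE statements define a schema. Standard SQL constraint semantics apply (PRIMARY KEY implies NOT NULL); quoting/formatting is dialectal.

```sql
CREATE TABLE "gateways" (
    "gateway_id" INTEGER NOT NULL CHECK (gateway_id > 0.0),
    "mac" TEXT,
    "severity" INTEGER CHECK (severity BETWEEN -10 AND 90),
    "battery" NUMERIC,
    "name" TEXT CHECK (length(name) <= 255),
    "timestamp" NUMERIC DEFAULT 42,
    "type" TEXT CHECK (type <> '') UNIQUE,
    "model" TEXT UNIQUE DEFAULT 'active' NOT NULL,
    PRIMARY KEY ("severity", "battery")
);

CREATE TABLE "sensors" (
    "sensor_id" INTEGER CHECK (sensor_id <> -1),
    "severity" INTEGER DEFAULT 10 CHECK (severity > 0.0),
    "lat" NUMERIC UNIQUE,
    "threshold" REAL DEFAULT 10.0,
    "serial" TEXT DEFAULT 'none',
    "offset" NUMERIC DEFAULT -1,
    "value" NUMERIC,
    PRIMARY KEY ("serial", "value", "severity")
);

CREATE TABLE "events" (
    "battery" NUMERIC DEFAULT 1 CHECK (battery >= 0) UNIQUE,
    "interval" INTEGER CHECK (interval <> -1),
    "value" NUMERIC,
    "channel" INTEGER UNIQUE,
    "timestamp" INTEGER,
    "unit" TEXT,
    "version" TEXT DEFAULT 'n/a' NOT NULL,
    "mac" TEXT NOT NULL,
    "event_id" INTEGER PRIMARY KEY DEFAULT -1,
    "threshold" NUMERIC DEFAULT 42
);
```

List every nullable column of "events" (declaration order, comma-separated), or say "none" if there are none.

- battery: CHECK does not forbid NULL (a CHECK constraint passes when its expression is NULL) → nullable.
- interval: CHECK does not forbid NULL (a CHECK constraint passes when its expression is NULL) → nullable.
- value: no NOT NULL constraint applies → nullable.
- channel: UNIQUE does not imply NOT NULL → nullable.
- timestamp: no NOT NULL constraint applies → nullable.
- unit: no NOT NULL constraint applies → nullable.
- version: declared NOT NULL → not nullable.
- mac: declared NOT NULL → not nullable.
- event_id: part of the PRIMARY KEY, which implies NOT NULL → not nullable.
- threshold: DEFAULT only fills an omitted column; an explicit NULL is still allowed → nullable.

battery, interval, value, channel, timestamp, unit, threshold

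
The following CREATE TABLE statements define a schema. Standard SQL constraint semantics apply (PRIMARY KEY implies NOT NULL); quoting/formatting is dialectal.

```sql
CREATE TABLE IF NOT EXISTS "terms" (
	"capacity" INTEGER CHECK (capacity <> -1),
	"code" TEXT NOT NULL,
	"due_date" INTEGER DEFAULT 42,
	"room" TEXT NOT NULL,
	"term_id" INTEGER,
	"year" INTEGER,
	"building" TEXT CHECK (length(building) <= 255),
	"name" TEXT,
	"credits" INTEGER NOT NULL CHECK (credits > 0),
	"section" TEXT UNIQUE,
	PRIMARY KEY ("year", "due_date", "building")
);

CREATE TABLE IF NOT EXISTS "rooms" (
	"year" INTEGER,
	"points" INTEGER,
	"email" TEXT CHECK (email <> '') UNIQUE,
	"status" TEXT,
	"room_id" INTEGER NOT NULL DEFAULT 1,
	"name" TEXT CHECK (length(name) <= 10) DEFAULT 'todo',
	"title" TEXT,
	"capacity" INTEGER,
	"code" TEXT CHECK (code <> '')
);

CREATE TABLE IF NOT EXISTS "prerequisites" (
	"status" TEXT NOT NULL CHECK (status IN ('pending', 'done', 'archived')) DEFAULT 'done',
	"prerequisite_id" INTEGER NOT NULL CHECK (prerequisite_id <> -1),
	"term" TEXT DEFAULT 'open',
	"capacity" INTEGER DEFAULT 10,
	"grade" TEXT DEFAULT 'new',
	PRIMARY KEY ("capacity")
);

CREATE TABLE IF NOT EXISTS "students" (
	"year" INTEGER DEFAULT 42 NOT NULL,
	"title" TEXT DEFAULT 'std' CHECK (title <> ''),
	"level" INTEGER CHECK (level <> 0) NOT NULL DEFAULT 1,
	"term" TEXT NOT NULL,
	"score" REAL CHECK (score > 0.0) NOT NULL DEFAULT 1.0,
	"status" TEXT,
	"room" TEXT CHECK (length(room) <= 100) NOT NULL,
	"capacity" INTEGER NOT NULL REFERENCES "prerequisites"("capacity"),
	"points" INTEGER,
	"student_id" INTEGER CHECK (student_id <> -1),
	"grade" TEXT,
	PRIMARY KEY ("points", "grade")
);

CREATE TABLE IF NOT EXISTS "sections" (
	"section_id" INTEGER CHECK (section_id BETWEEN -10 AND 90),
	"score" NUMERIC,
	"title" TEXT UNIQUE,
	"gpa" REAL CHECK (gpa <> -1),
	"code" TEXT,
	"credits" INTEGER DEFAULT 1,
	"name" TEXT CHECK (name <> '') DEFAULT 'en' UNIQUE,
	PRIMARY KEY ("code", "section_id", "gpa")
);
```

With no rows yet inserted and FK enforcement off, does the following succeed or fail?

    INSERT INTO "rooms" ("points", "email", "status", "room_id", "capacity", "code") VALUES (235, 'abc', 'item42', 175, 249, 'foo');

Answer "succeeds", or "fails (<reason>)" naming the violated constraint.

succeeds

NOT NULL columns: room_id is supplied.
CHECK constraints: 'abc' satisfies (email <> ''); 'foo' satisfies (code <> '').
No constraint is violated.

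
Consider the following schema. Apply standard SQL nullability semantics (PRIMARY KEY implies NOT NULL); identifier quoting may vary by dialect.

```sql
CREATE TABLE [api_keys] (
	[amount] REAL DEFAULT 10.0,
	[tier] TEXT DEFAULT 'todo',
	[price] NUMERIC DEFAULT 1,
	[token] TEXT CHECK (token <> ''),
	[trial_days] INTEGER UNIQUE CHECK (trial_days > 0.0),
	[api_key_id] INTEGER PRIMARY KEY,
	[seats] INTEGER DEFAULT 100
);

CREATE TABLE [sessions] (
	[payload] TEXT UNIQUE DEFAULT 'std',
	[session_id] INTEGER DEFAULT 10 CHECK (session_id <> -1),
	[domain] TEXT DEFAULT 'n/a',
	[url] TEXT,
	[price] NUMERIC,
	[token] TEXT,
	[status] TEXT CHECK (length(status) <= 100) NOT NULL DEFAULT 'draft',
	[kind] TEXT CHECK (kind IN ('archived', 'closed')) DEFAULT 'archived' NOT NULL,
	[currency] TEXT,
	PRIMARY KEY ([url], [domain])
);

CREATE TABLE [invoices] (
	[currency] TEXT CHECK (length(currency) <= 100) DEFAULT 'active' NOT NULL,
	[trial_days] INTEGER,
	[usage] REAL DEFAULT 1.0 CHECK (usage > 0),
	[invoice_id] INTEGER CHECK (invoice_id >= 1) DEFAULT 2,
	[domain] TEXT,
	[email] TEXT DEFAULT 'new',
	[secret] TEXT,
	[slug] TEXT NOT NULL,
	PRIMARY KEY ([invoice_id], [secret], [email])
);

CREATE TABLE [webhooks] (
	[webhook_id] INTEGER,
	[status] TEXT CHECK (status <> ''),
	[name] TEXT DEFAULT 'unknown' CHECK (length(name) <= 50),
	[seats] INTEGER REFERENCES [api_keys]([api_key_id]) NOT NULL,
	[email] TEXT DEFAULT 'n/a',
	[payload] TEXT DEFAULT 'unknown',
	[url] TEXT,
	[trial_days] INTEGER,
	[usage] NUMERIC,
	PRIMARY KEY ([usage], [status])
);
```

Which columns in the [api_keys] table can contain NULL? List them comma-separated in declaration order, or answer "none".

- amount: DEFAULT only fills an omitted column; an explicit NULL is still allowed → nullable.
- tier: DEFAULT only fills an omitted column; an explicit NULL is still allowed → nullable.
- price: DEFAULT only fills an omitted column; an explicit NULL is still allowed → nullable.
- token: CHECK does not forbid NULL (a CHECK constraint passes when its expression is NULL) → nullable.
- trial_days: CHECK does not forbid NULL (a CHECK constraint passes when its expression is NULL) → nullable.
- api_key_id: part of the PRIMARY KEY, which implies NOT NULL → not nullable.
- seats: DEFAULT only fills an omitted column; an explicit NULL is still allowed → nullable.

amount, tier, price, token, trial_days, seats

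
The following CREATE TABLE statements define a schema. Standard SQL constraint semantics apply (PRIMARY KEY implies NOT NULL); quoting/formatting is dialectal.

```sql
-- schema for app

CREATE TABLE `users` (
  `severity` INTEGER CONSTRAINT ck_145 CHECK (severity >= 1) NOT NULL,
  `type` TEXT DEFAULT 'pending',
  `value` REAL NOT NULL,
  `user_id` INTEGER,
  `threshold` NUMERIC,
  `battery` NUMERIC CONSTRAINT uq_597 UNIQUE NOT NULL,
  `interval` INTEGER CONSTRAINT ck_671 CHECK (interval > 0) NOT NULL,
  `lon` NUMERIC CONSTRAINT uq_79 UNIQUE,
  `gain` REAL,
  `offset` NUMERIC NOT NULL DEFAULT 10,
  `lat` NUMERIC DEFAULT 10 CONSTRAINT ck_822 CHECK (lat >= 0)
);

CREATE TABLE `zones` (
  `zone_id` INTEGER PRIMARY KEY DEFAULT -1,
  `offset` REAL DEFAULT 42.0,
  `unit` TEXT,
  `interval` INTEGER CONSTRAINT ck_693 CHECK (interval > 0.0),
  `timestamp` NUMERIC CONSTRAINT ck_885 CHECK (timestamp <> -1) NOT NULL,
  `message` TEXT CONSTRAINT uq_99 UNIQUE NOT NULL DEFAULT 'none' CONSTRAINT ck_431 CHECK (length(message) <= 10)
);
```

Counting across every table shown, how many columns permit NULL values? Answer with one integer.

9

users: 6 nullable (type, user_id, threshold, lon, gain, lat — PK none and explicit NOT NULL columns excluded).
zones: 3 nullable (offset, unit, interval — PK (zone_id) and explicit NOT NULL columns excluded).
Total: 6 + 3 = 9.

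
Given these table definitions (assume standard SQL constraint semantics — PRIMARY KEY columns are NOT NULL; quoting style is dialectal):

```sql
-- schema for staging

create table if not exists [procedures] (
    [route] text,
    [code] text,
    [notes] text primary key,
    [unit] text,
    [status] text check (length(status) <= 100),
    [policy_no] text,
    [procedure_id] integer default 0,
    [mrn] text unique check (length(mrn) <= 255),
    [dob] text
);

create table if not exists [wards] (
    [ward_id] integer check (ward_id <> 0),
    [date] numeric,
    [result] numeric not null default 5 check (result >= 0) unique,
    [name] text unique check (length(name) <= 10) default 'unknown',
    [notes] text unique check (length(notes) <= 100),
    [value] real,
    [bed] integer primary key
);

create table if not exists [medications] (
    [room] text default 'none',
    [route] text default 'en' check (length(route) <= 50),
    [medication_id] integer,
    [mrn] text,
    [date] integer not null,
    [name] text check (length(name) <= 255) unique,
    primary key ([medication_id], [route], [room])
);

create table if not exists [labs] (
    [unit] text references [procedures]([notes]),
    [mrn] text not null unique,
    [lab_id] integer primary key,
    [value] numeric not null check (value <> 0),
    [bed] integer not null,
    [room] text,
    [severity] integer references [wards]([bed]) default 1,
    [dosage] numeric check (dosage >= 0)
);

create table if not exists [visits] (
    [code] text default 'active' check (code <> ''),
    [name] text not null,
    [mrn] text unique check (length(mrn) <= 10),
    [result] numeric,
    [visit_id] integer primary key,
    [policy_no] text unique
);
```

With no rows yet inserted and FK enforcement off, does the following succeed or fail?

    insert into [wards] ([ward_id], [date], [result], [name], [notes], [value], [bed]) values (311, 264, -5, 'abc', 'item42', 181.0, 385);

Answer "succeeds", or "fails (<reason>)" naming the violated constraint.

The value -5 for result violates CHECK (result >= 0).

fails (CHECK on result)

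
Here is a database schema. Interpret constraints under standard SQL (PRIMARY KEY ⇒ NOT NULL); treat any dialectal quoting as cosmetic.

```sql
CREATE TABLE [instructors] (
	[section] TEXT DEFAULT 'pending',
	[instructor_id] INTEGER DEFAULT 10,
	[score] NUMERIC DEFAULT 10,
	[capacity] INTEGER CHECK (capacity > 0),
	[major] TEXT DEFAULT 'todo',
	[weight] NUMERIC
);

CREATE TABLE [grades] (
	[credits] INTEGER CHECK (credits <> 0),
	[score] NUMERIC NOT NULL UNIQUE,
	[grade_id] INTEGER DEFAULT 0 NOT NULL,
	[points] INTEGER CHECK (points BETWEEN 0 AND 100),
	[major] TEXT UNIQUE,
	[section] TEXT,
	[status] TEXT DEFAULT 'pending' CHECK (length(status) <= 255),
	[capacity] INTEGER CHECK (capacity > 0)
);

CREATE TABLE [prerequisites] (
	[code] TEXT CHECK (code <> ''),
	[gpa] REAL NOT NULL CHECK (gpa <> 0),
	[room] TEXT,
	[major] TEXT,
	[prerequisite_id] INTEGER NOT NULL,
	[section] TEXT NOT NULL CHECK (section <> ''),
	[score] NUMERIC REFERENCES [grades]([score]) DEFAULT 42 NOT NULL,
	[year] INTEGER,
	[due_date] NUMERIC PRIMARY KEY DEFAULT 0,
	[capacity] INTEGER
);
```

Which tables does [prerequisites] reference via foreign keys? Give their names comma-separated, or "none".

- score REFERENCES grades(score).

grades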